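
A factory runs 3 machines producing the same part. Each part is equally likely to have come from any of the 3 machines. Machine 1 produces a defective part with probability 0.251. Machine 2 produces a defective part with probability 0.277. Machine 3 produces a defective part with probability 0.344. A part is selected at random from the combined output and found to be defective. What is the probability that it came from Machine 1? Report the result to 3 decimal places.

Posterior probability ≈ 0.288

Tabulate prior·likelihood by source: [1] prior 0.333333, lik 0.251, product 0.08367; [2] prior 0.333333, lik 0.277, product 0.09233; [3] prior 0.333333, lik 0.344, product 0.1147.
Normalizing constant = 0.29067; the posterior for Machine 1 is its product over the sum, 0.08367/0.29067 = 0.288.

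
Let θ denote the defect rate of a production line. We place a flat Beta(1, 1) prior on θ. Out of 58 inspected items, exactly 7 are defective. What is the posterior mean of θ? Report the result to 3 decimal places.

Posterior mean ≈ 0.133

The binomial likelihood is conjugate to the Beta prior: with 7 successes and 51 failures, the posterior is Beta(1+7, 1+51) = Beta(8, 52).
Posterior mean = α/(α+β) = 8/60 = 0.133.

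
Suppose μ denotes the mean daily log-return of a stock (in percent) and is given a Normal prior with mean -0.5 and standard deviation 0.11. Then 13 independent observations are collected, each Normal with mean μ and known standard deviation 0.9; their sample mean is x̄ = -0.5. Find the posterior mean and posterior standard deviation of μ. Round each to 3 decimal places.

Posterior mean ≈ -0.500; posterior SD ≈ 0.101

With known σ, the Normal prior is conjugate. Weight on the data is w = (n/σ²)/(n/σ² + 1/τ₀²) = 16.0494/(16.0494+82.6446) = 0.16262.
Posterior mean = w·x̄ + (1−w)·μ₀ = 0.16262·-0.5 + 0.83738·-0.5 = -0.500. Posterior variance = 1/(16.0494+82.6446) = 0.0101323, so SD = 0.101.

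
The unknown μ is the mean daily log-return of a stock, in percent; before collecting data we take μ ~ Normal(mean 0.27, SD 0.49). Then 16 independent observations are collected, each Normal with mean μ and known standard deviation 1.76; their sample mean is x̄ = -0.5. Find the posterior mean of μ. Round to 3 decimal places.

Posterior mean ≈ -0.156

Prior precision 1/τ₀² = 1/0.49² = 4.16493; data precision n/σ² = 16/1.76² = 5.16529.
Posterior precision = 4.16493 + 5.16529 = 9.33022.
Posterior mean = (4.16493·0.27 + 5.16529·-0.5) / 9.33022 = -0.156.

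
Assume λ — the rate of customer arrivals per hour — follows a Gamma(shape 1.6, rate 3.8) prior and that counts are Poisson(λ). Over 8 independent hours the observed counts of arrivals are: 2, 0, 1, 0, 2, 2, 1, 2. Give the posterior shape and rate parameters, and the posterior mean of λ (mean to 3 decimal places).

Posterior: Gamma(shape=11.6, rate=11.8); mean ≈ 0.983

Total count ∑xᵢ = 10 over n = 8 hours.
Gamma is conjugate to the Poisson likelihood: posterior is Gamma(shape = 1.6+10 = 11.6, rate = 3.8+8 = 11.8).
Posterior mean = shape/rate = 11.6/11.8 = 0.983.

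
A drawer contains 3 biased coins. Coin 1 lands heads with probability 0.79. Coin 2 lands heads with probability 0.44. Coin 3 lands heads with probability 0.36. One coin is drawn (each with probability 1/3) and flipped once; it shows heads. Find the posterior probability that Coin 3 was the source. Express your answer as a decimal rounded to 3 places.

P(heads|C1) = 0.79; P(heads|C2) = 0.44; P(heads|C3) = 0.36.
Prior × likelihood for each source: 0.333333·0.79=0.2633, 0.333333·0.44=0.1467, 0.333333·0.36=0.1200. Summing gives P(heads) = 0.53000.
P(Coin 3 | heads) = 0.1200 / 0.53000 = 0.226.

Posterior probability ≈ 0.226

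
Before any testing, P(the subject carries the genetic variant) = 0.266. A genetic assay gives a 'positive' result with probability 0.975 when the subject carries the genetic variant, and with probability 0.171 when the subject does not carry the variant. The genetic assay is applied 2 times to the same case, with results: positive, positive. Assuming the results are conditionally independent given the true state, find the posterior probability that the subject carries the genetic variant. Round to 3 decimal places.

With H the event that the subject carries the genetic variant, the joint likelihood of the observed sequence is P(data|H) = 0.975·0.975 = 0.95062 and P(data|¬H) = 0.171·0.171 = 0.029241.
Bayes: P(H|data) = 0.266·0.95062 / (0.266·0.95062 + 0.734·0.029241) = 0.25287/0.27433 = 0.9218.

Posterior P(H) ≈ 0.922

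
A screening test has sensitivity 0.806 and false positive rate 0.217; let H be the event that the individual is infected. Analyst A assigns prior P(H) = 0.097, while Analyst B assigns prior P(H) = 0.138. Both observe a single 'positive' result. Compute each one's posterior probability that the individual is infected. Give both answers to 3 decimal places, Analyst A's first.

The likelihood ratio for a 'positive' result is 0.806/0.217 = 3.7143.
Analyst A: prior odds 0.097/0.903 = 0.10742; posterior odds 0.39899; posterior probability 0.285.
Analyst B: prior odds 0.138/0.862 = 0.16009; posterior odds 0.59463; posterior probability 0.373.

Analyst A: 0.285; Analyst B: 0.373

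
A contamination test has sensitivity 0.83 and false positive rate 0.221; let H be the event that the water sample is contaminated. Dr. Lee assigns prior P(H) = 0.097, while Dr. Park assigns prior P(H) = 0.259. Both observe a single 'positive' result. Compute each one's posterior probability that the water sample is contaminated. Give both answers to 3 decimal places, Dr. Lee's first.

Dr. Lee: 0.287; Dr. Park: 0.568

P('+'|H) = 0.83, P('+'|¬H) = 0.221.
Dr. Lee: numerator 0.83·0.097 = 0.080510; evidence = 0.080510+0.221·0.903 = 0.28007; posterior = 0.287.
Dr. Park: numerator 0.83·0.259 = 0.21497; evidence = 0.21497+0.221·0.741 = 0.37873; posterior = 0.568.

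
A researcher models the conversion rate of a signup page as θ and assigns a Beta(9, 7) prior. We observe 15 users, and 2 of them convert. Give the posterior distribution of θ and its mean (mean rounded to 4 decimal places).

Observing 2 successes and 13 failures updates Beta(9, 7) by adding the success and failure counts to the two shape parameters: α = 9+2 = 11, β = 7+13 = 20.
E[θ | data] = 11/(11+20) = 0.3548.

Posterior: Beta(11, 20); mean ≈ 0.3548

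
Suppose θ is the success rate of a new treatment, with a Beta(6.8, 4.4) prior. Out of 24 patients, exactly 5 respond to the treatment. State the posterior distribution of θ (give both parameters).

Observing 5 successes and 19 failures updates Beta(6.8, 4.4) by adding the success and failure counts to the two shape parameters: α = 6.8+5 = 11.8, β = 4.4+19 = 23.4.

Posterior: Beta(11.8, 23.4)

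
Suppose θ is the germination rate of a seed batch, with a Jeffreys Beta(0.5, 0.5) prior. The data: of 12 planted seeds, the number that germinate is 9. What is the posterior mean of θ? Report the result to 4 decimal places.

Observing 9 successes and 3 failures updates Beta(0.5, 0.5) by adding the success and failure counts to the two shape parameters: α = 0.5+9 = 9.5, β = 0.5+3 = 3.5.
E[θ | data] = 9.5/(9.5+3.5) = 0.7308.

Posterior mean ≈ 0.7308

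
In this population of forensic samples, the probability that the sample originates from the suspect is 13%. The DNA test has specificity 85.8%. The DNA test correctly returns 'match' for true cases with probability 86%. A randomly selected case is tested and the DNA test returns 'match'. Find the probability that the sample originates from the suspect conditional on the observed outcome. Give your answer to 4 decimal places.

P(H | E) ≈ 0.4751

Let H be the event that the sample originates from the suspect. P(H) = 0.13, so P(¬H) = 0.87. With E the 'match' result, P(E|H) = 0.86 and P(E|¬H) = 0.142.
P(E) = 0.86·0.13 + 0.142·0.87 = 0.11180 + 0.12354 = 0.23534.
By Bayes' theorem, P(H|E) = 0.11180 / 0.23534 = 0.4751.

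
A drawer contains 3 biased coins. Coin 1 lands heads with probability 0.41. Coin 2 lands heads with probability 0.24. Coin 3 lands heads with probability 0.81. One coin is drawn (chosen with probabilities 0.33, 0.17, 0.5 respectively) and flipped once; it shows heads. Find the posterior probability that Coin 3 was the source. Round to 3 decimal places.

Posterior probability ≈ 0.697

P(heads|C1) = 0.41; P(heads|C2) = 0.24; P(heads|C3) = 0.81.
Prior × likelihood for each source: 0.33·0.41=0.1353, 0.17·0.24=0.04080, 0.5·0.81=0.4050. Summing gives P(heads) = 0.58110.
P(Coin 3 | heads) = 0.4050 / 0.58110 = 0.697.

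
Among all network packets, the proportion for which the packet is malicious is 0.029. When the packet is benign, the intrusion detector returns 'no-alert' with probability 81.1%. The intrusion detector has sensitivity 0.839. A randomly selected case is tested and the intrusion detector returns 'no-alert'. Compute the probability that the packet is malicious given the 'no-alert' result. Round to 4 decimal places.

Let H be the event that the packet is malicious. P(H) = 0.029, so P(¬H) = 0.971. With E the 'no-alert' result, P(E|H) = 0.161 and P(E|¬H) = 0.811.
P(E) = 0.161·0.029 + 0.811·0.971 = 0.0046690 + 0.78748 = 0.79215.
By Bayes' theorem, P(H|E) = 0.0046690 / 0.79215 = 0.0059.

P(H | E) ≈ 0.0059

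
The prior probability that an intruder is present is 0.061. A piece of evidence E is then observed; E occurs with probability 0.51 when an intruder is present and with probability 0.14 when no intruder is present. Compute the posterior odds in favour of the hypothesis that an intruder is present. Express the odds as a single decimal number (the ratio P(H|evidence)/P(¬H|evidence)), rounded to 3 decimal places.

Prior odds = 0.061/(1−0.061) = 0.064963. In log-odds, ln(0.064963) = -2.7339.
Add log likelihood ratio: ln(3.6429) = 1.2928.
Posterior log-odds = -1.4412, so posterior odds = exp(-1.4412) = 0.23665.

Posterior odds ≈ 0.237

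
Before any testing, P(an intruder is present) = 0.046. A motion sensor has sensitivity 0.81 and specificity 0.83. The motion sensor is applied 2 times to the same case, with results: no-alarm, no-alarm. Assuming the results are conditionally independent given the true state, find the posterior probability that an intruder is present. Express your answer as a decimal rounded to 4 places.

Let H be the event that an intruder is present; start with P(H) = 0.046. P('alarm'|H) = 0.81, P('alarm'|¬H) = 0.17.
Update on result 1 ('no-alarm'): P(H) ← 0.19·0.0460 / (0.19·0.0460 + 0.83·0.9540) = 0.0087400/0.80056 = 0.0109.
Update on result 2 ('no-alarm'): P(H) ← 0.19·0.0109 / (0.19·0.0109 + 0.83·0.9891) = 0.0020743/0.82301 = 0.0025.

Posterior P(H) ≈ 0.0025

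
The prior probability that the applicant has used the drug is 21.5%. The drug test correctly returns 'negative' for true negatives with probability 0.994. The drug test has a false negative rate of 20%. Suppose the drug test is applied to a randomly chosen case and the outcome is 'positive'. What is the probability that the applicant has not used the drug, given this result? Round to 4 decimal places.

Let H be the event that the applicant has used the drug. P(H) = 0.215, so P(¬H) = 0.785. With E the 'positive' result, P(E|H) = 0.8 and P(E|¬H) = 0.006.
P(E) = 0.8·0.215 + 0.006·0.785 = 0.17200 + 0.0047100 = 0.17671.
By Bayes' theorem, P(H|E) = 0.17200 / 0.17671 = 0.9733. Hence P(¬H|E) = 1 − 0.9733 = 0.0267.

P(¬H | E) ≈ 0.0267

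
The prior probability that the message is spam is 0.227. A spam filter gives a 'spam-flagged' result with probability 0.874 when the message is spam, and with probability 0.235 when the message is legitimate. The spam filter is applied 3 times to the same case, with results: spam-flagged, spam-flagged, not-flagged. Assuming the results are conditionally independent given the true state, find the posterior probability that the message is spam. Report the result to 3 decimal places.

Posterior P(H) ≈ 0.401

Let H be the event that the message is spam; start with P(H) = 0.227. P('spam-flagged'|H) = 0.874, P('spam-flagged'|¬H) = 0.235.
Update on result 1 ('spam-flagged'): P(H) ← 0.874·0.2270 / (0.874·0.2270 + 0.235·0.7730) = 0.19840/0.38005 = 0.5220.
Update on result 2 ('spam-flagged'): P(H) ← 0.874·0.5220 / (0.874·0.5220 + 0.235·0.4780) = 0.45625/0.56858 = 0.8024.
Update on result 3 ('not-flagged'): P(H) ← 0.126·0.8024 / (0.126·0.8024 + 0.765·0.1976) = 0.10111/0.25224 = 0.4008.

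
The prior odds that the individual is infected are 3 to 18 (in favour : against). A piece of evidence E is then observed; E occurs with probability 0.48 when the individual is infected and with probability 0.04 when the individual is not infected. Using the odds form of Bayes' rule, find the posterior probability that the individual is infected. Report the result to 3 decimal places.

Prior odds = 3/18 = 0.16667.
Likelihood ratio for E = 0.48/0.04 = 12.000.
Posterior odds = prior odds × LR = 2.0000.
Posterior probability = odds/(1+odds) = 2.0000/3.0000 = 0.667.

Posterior probability ≈ 0.667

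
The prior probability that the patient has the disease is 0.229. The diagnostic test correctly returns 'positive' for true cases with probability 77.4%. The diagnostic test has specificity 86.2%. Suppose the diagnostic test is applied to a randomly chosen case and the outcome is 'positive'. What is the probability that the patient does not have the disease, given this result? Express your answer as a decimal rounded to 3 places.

Let H be the event that the patient has the disease. P(H) = 0.229, so P(¬H) = 0.771. With E the 'positive' result, P(E|H) = 0.774 and P(E|¬H) = 0.138.
P(E) = 0.774·0.229 + 0.138·0.771 = 0.17725 + 0.10640 = 0.28364.
By Bayes' theorem, P(H|E) = 0.17725 / 0.28364 = 0.625. Hence P(¬H|E) = 1 − 0.625 = 0.375.

P(¬H | E) ≈ 0.375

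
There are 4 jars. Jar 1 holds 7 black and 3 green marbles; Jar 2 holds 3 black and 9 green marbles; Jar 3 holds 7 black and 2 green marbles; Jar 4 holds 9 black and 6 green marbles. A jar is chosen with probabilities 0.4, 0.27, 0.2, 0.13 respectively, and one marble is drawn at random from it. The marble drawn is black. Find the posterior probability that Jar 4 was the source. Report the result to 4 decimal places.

Tabulate prior·likelihood by source: [1] prior 0.4, lik 0.7, product 0.2800; [2] prior 0.27, lik 0.25, product 0.06750; [3] prior 0.2, lik 0.7778, product 0.1556; [4] prior 0.13, lik 0.6, product 0.07800.
Normalizing constant = 0.58106; the posterior for Jar 4 is its product over the sum, 0.07800/0.58106 = 0.1342.

Posterior probability ≈ 0.1342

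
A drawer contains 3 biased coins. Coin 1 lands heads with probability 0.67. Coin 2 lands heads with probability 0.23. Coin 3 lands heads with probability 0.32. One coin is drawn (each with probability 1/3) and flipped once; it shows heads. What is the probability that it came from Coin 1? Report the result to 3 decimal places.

P(heads|C1) = 0.67; P(heads|C2) = 0.23; P(heads|C3) = 0.32.
Prior × likelihood for each source: 0.333333·0.67=0.2233, 0.333333·0.23=0.07667, 0.333333·0.32=0.1067. Summing gives P(heads) = 0.40667.
P(Coin 1 | heads) = 0.2233 / 0.40667 = 0.549.

Posterior probability ≈ 0.549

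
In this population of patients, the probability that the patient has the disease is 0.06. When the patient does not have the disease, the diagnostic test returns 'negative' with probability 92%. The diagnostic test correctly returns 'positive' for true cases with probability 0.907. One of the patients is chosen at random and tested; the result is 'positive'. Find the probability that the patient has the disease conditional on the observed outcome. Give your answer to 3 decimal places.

Let H be the event that the patient has the disease. P(H) = 0.06, so P(¬H) = 0.94. With E the 'positive' result, P(E|H) = 0.907 and P(E|¬H) = 0.08.
P(E) = 0.907·0.06 + 0.08·0.94 = 0.054420 + 0.075200 = 0.12962.
By Bayes' theorem, P(H|E) = 0.054420 / 0.12962 = 0.420.

P(H | E) ≈ 0.420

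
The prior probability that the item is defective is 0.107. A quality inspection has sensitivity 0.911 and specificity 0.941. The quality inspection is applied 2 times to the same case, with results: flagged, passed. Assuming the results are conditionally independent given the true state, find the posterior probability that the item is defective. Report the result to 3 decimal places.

Posterior P(H) ≈ 0.149

With H the event that the item is defective, the joint likelihood of the observed sequence is P(data|H) = 0.911·0.089 = 0.081079 and P(data|¬H) = 0.059·0.941 = 0.055519.
Bayes: P(H|data) = 0.107·0.081079 / (0.107·0.081079 + 0.893·0.055519) = 0.0086755/0.058254 = 0.1489.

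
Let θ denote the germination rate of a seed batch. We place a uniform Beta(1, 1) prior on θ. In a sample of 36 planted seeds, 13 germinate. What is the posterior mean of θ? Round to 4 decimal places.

Posterior mean ≈ 0.3684

The binomial likelihood is conjugate to the Beta prior: with 13 successes and 23 failures, the posterior is Beta(1+13, 1+23) = Beta(14, 24).
Posterior mean = α/(α+β) = 14/38 = 0.3684.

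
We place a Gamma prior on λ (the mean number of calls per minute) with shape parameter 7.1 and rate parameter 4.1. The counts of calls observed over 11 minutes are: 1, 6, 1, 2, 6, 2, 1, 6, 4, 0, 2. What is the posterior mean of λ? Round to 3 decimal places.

Posterior mean ≈ 2.523

Total count ∑xᵢ = 31 over n = 11 minutes.
Gamma is conjugate to the Poisson likelihood: posterior is Gamma(shape = 7.1+31 = 38.1, rate = 4.1+11 = 15.1).
Posterior mean = shape/rate = 38.1/15.1 = 2.523.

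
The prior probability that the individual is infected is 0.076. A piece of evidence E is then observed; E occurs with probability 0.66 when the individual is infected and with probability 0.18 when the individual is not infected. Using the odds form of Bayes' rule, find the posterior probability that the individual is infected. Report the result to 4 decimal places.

Posterior probability ≈ 0.2317

Prior odds = 0.076/(1−0.076) = 0.082251. In log-odds, ln(0.082251) = -2.4980.
Add log likelihood ratio: ln(3.6667) = 1.2993.
Posterior log-odds = -1.1987, so posterior odds = exp(-1.1987) = 0.30159. Converting, P(H|E) = 0.30159/1.3016 = 0.2317.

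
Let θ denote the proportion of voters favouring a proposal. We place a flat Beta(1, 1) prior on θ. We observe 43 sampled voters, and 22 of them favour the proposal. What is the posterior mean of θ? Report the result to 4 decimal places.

Posterior mean ≈ 0.5111

The binomial likelihood is conjugate to the Beta prior: with 22 successes and 21 failures, the posterior is Beta(1+22, 1+21) = Beta(23, 22).
E[θ | data] = 23/(23+22) = 0.5111.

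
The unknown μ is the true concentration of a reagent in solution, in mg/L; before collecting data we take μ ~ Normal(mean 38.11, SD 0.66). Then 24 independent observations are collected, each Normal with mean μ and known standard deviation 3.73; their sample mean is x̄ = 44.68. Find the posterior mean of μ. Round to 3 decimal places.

Posterior mean ≈ 40.929

Prior precision 1/τ₀² = 1/0.66² = 2.29568; data precision n/σ² = 24/3.73² = 1.72502.
Posterior precision = 2.29568 + 1.72502 = 4.02070.
Posterior mean = (2.29568·38.11 + 1.72502·44.68) / 4.02070 = 40.929.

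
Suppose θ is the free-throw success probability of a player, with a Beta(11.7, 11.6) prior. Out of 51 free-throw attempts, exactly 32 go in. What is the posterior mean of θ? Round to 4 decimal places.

The binomial likelihood is conjugate to the Beta prior: with 32 successes and 19 failures, the posterior is Beta(11.7+32, 11.6+19) = Beta(43.7, 30.6).
E[θ | data] = 43.7/(43.7+30.6) = 0.5882.

Posterior mean ≈ 0.5882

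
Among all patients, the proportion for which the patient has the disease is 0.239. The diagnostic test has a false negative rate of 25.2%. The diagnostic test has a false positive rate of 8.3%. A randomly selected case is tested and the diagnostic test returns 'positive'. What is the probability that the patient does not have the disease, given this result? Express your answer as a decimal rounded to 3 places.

Write H for 'the patient has the disease'. Prior odds H:¬H = 0.239/0.761 = 0.31406. For the 'positive' outcome, the likelihood ratio is 0.748/0.083 = 9.0120.
Posterior odds = 0.31406 × 9.0120 = 2.8303, so P(H|E) = 2.8303/(1+2.8303) = 0.739. Then P(¬H|E) = 1 − 0.739 = 0.261.

P(¬H | E) ≈ 0.261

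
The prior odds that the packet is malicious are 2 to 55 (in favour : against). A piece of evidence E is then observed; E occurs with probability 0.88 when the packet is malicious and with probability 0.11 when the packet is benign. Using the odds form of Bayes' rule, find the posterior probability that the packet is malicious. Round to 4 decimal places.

Posterior probability ≈ 0.2254

Prior odds = 2/55 = 0.036364.
Likelihood ratio for E = 0.88/0.11 = 8.0000.
Posterior odds = prior odds × LR = 0.29091.
Posterior probability = odds/(1+odds) = 0.29091/1.2909 = 0.2254.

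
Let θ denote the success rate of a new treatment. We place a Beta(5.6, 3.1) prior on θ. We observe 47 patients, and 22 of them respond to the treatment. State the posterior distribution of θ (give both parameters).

Posterior: Beta(27.6, 28.1)

Observing 22 successes and 25 failures updates Beta(5.6, 3.1) by adding the success and failure counts to the two shape parameters: α = 5.6+22 = 27.6, β = 3.1+25 = 28.1.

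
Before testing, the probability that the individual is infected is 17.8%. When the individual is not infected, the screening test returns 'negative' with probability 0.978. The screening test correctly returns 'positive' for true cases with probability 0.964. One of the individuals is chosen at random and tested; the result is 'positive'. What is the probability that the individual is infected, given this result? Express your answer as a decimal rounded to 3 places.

P(H | E) ≈ 0.905

Write H for 'the individual is infected'. Prior odds H:¬H = 0.178/0.822 = 0.21655. For the 'positive' outcome, the likelihood ratio is 0.964/0.022 = 43.818.
Posterior odds = 0.21655 × 43.818 = 9.4886, so P(H|E) = 9.4886/(1+9.4886) = 0.905.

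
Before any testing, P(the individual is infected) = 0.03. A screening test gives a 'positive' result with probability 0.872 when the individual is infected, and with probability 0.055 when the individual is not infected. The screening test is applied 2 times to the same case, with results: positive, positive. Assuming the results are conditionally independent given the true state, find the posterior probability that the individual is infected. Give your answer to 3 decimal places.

Let H be the event that the individual is infected; start with P(H) = 0.03. P('positive'|H) = 0.872, P('positive'|¬H) = 0.055.
Update on result 1 ('positive'): P(H) ← 0.872·0.0300 / (0.872·0.0300 + 0.055·0.9700) = 0.026160/0.079510 = 0.3290.
Update on result 2 ('positive'): P(H) ← 0.872·0.3290 / (0.872·0.3290 + 0.055·0.6710) = 0.28690/0.32381 = 0.8860.

Posterior P(H) ≈ 0.886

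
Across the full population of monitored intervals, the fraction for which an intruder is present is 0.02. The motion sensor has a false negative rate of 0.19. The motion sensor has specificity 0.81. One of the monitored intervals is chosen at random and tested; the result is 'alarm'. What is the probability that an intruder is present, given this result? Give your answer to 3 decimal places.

Let H be the event that an intruder is present. P(H) = 0.02, so P(¬H) = 0.98. With E the 'alarm' result, P(E|H) = 0.81 and P(E|¬H) = 0.19.
P(E) = 0.81·0.02 + 0.19·0.98 = 0.016200 + 0.18620 = 0.20240.
By Bayes' theorem, P(H|E) = 0.016200 / 0.20240 = 0.080.

P(H | E) ≈ 0.080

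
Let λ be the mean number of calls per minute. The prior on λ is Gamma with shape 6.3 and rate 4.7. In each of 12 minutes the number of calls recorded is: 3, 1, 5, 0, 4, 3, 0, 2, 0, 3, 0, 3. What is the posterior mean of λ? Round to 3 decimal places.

The Poisson likelihood adds the total count to the shape and the number of exposure periods to the rate. Here ∑xᵢ = 24 and n = 12, so shape 6.3→30.3 and rate 4.7→16.7.
Posterior mean = shape/rate = 30.3/16.7 = 1.814.

Posterior mean ≈ 1.814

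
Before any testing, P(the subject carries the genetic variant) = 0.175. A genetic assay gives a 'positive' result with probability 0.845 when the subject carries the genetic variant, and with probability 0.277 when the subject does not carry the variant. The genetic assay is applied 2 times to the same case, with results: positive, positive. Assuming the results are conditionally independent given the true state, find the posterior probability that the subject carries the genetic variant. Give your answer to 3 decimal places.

With H the event that the subject carries the genetic variant, the joint likelihood of the observed sequence is P(data|H) = 0.845·0.845 = 0.71402 and P(data|¬H) = 0.277·0.277 = 0.076729.
Bayes: P(H|data) = 0.175·0.71402 / (0.175·0.71402 + 0.825·0.076729) = 0.12495/0.18826 = 0.6637.

Posterior P(H) ≈ 0.664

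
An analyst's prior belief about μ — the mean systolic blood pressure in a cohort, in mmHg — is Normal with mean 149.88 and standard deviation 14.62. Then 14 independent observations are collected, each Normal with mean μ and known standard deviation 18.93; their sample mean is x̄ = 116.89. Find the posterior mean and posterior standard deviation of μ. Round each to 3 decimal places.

With known σ, the Normal prior is conjugate. Weight on the data is w = (n/σ²)/(n/σ² + 1/τ₀²) = 0.0390685/(0.0390685+0.00467849) = 0.89306.
Posterior mean = w·x̄ + (1−w)·μ₀ = 0.89306·116.89 + 0.10694·149.88 = 120.418. Posterior variance = 1/(0.0390685+0.00467849) = 22.8587, so SD = 4.781.

Posterior mean ≈ 120.418; posterior SD ≈ 4.781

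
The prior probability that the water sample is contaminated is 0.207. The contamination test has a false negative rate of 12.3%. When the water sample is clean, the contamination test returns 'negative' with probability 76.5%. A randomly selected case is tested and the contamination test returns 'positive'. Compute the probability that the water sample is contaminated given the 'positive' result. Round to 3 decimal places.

P(H | E) ≈ 0.493

Let H be the event that the water sample is contaminated. P(H) = 0.207, so P(¬H) = 0.793. With E the 'positive' result, P(E|H) = 0.877 and P(E|¬H) = 0.235.
P(E) = 0.877·0.207 + 0.235·0.793 = 0.18154 + 0.18635 = 0.36789.
By Bayes' theorem, P(H|E) = 0.18154 / 0.36789 = 0.493.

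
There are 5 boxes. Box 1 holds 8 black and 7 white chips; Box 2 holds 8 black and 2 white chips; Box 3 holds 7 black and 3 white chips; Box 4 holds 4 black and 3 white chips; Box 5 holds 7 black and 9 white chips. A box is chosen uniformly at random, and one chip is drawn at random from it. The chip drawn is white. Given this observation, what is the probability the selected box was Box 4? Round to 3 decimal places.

Posterior probability ≈ 0.219

P(white|Box 1) = 0.4667; P(white|Box 2) = 0.2; P(white|Box 3) = 0.3; P(white|Box 4) = 0.4286; P(white|Box 5) = 0.5625.
Prior × likelihood for each source: 0.2·0.4667=0.09333, 0.2·0.2=0.04000, 0.2·0.3=0.06000, 0.2·0.4286=0.08571, 0.2·0.5625=0.1125. Summing gives P(white) = 0.39155.
P(Box 4 | white) = 0.08571 / 0.39155 = 0.219.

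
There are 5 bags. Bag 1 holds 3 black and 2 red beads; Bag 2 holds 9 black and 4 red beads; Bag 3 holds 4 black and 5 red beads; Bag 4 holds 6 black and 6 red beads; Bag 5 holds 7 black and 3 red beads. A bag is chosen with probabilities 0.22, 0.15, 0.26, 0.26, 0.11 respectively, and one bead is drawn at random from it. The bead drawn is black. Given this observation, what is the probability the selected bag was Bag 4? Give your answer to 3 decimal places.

P(black|Bag 1) = 0.6; P(black|Bag 2) = 0.6923; P(black|Bag 3) = 0.4444; P(black|Bag 4) = 0.5; P(black|Bag 5) = 0.7.
Prior × likelihood for each source: 0.22·0.6=0.1320, 0.15·0.6923=0.1038, 0.26·0.4444=0.1156, 0.26·0.5=0.1300, 0.11·0.7=0.07700. Summing gives P(black) = 0.55840.
P(Bag 4 | black) = 0.1300 / 0.55840 = 0.233.

Posterior probability ≈ 0.233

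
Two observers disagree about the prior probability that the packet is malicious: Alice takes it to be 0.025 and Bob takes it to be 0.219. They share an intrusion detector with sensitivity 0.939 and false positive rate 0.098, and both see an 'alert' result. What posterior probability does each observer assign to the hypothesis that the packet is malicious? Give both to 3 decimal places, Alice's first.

Alice: 0.197; Bob: 0.729

P('+'|H) = 0.939, P('+'|¬H) = 0.098.
Alice: numerator 0.939·0.025 = 0.023475; evidence = 0.023475+0.098·0.975 = 0.11902; posterior = 0.197.
Bob: numerator 0.939·0.219 = 0.20564; evidence = 0.20564+0.098·0.781 = 0.28218; posterior = 0.729.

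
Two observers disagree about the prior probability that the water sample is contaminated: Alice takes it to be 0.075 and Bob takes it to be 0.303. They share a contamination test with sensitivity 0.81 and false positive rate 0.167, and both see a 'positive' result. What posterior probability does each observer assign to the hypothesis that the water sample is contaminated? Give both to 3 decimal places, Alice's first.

P('+'|H) = 0.81, P('+'|¬H) = 0.167.
Alice: numerator 0.81·0.075 = 0.060750; evidence = 0.060750+0.167·0.925 = 0.21523; posterior = 0.282.
Bob: numerator 0.81·0.303 = 0.24543; evidence = 0.24543+0.167·0.697 = 0.36183; posterior = 0.678.

Alice: 0.282; Bob: 0.678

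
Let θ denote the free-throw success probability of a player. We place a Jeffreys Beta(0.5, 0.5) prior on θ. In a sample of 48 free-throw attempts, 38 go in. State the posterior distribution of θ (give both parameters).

The binomial likelihood is conjugate to the Beta prior: with 38 successes and 10 failures, the posterior is Beta(0.5+38, 0.5+10) = Beta(38.5, 10.5).

Posterior: Beta(38.5, 10.5)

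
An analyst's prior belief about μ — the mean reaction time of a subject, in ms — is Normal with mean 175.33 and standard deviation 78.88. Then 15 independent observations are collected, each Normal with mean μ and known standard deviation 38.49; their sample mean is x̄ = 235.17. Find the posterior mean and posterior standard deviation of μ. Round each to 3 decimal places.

Posterior mean ≈ 234.235; posterior SD ≈ 9.860

Prior precision 1/τ₀² = 1/78.88² = 0.00016072; data precision n/σ² = 15/38.49² = 0.0101250.
Posterior precision = 0.00016072 + 0.0101250 = 0.0102857, giving posterior SD = 1/√0.0102857 = 9.860.
Posterior mean = (0.00016072·175.33 + 0.0101250·235.17) / 0.0102857 = 234.235.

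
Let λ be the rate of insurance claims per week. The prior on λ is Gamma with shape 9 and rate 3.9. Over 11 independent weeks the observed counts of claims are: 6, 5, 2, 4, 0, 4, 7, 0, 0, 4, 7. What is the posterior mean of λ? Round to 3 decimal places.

Total count ∑xᵢ = 39 over n = 11 weeks.
Gamma is conjugate to the Poisson likelihood: posterior is Gamma(shape = 9+39 = 48, rate = 3.9+11 = 14.9).
Posterior mean = shape/rate = 48/14.9 = 3.221.

Posterior mean ≈ 3.221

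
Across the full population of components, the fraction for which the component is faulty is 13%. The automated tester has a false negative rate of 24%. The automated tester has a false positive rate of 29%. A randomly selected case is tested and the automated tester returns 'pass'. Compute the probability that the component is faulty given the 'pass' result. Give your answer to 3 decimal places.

Let H be the event that the component is faulty. P(H) = 0.13, so P(¬H) = 0.87. With E the 'pass' result, P(E|H) = 0.24 and P(E|¬H) = 0.71.
P(E) = 0.24·0.13 + 0.71·0.87 = 0.031200 + 0.61770 = 0.64890.
By Bayes' theorem, P(H|E) = 0.031200 / 0.64890 = 0.048.

P(H | E) ≈ 0.048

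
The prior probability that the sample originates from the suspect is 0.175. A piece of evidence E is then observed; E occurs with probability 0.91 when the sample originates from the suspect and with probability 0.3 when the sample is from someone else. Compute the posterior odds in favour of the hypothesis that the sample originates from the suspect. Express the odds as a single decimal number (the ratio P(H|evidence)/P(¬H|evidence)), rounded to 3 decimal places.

Posterior odds ≈ 0.643

Prior odds = 0.175/(1−0.175) = 0.21212. In log-odds, ln(0.21212) = -1.5506.
Add log likelihood ratio: ln(3.0333) = 1.1097.
Posterior log-odds = -0.44094, so posterior odds = exp(-0.44094) = 0.64343.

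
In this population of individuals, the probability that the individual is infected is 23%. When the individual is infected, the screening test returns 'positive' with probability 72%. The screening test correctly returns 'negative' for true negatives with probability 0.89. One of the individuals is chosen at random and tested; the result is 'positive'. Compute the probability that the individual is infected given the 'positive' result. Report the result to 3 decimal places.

Write H for 'the individual is infected'. Prior odds H:¬H = 0.23/0.77 = 0.29870. For the 'positive' outcome, the likelihood ratio is 0.72/0.11 = 6.5455.
Posterior odds = 0.29870 × 6.5455 = 1.9551, so P(H|E) = 1.9551/(1+1.9551) = 0.662.

P(H | E) ≈ 0.662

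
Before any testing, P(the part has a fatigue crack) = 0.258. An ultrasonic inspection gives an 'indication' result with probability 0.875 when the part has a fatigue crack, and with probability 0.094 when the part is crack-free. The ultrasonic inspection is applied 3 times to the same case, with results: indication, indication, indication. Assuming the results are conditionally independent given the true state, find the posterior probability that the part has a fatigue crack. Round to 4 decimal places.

Let H be the event that the part has a fatigue crack; start with P(H) = 0.258. P('indication'|H) = 0.875, P('indication'|¬H) = 0.094.
Update on result 1 ('indication'): P(H) ← 0.875·0.2580 / (0.875·0.2580 + 0.094·0.7420) = 0.22575/0.29550 = 0.7640.
Update on result 2 ('indication'): P(H) ← 0.875·0.7640 / (0.875·0.7640 + 0.094·0.2360) = 0.66847/0.69066 = 0.9679.
Update on result 3 ('indication'): P(H) ← 0.875·0.9679 / (0.875·0.9679 + 0.094·0.0321) = 0.84689/0.84991 = 0.9964.

Posterior P(H) ≈ 0.9964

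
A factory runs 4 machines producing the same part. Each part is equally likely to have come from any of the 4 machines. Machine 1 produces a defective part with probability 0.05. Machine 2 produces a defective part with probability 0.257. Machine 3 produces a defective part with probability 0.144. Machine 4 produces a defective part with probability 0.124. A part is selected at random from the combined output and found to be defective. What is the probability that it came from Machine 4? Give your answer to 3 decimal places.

Posterior probability ≈ 0.216

P(defective|M1) = 0.05; P(defective|M2) = 0.257; P(defective|M3) = 0.144; P(defective|M4) = 0.124.
Prior × likelihood for each source: 0.25·0.05=0.01250, 0.25·0.257=0.06425, 0.25·0.144=0.03600, 0.25·0.124=0.03100. Summing gives P(defective) = 0.14375.
P(Machine 4 | defective) = 0.03100 / 0.14375 = 0.216.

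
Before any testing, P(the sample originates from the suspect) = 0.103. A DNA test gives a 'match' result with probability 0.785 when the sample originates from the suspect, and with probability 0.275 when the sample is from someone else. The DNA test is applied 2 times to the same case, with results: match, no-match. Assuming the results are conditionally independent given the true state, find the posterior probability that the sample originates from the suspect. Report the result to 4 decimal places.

Posterior P(H) ≈ 0.0886

Let H be the event that the sample originates from the suspect; start with P(H) = 0.103. P('match'|H) = 0.785, P('match'|¬H) = 0.275.
Update on result 1 ('match'): P(H) ← 0.785·0.1030 / (0.785·0.1030 + 0.275·0.8970) = 0.080855/0.32753 = 0.2469.
Update on result 2 ('no-match'): P(H) ← 0.215·0.2469 / (0.215·0.2469 + 0.725·0.7531) = 0.053076/0.59910 = 0.0886.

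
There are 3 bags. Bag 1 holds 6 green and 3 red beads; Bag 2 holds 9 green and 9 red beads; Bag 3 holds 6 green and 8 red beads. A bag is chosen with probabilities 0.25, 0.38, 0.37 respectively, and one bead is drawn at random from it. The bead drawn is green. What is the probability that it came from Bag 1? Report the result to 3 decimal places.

P(green|Bag 1) = 0.6667; P(green|Bag 2) = 0.5; P(green|Bag 3) = 0.4286.
Prior × likelihood for each source: 0.25·0.6667=0.1667, 0.38·0.5=0.1900, 0.37·0.4286=0.1586. Summing gives P(green) = 0.51524.
P(Bag 1 | green) = 0.1667 / 0.51524 = 0.323.

Posterior probability ≈ 0.323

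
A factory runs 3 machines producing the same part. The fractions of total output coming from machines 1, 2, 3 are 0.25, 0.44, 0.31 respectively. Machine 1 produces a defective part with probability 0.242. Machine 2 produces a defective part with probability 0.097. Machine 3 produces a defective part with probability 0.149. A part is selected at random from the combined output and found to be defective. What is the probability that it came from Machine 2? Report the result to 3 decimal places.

P(defective|M1) = 0.242; P(defective|M2) = 0.097; P(defective|M3) = 0.149.
Prior × likelihood for each source: 0.25·0.242=0.06050, 0.44·0.097=0.04268, 0.31·0.149=0.04619. Summing gives P(defective) = 0.14937.
P(Machine 2 | defective) = 0.04268 / 0.14937 = 0.286.

Posterior probability ≈ 0.286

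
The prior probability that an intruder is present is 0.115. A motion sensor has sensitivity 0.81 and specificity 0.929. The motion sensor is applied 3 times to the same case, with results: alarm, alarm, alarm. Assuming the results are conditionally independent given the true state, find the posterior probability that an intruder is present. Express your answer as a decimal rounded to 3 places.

Posterior P(H) ≈ 0.995

Let H be the event that an intruder is present; start with P(H) = 0.115. P('alarm'|H) = 0.81, P('alarm'|¬H) = 0.071.
Update on result 1 ('alarm'): P(H) ← 0.81·0.1150 / (0.81·0.1150 + 0.071·0.8850) = 0.093150/0.15599 = 0.5972.
Update on result 2 ('alarm'): P(H) ← 0.81·0.5972 / (0.81·0.5972 + 0.071·0.4028) = 0.48371/0.51231 = 0.9442.
Update on result 3 ('alarm'): P(H) ← 0.81·0.9442 / (0.81·0.9442 + 0.071·0.0558) = 0.76478/0.76874 = 0.9948.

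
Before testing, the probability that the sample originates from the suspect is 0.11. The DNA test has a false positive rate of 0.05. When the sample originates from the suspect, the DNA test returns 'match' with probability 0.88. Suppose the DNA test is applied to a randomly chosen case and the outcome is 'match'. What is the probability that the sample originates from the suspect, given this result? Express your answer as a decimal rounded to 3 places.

Write H for 'the sample originates from the suspect'. Prior odds H:¬H = 0.11/0.89 = 0.12360. For the 'match' outcome, the likelihood ratio is 0.88/0.05 = 17.600.
Posterior odds = 0.12360 × 17.600 = 2.1753, so P(H|E) = 2.1753/(1+2.1753) = 0.685.

P(H | E) ≈ 0.685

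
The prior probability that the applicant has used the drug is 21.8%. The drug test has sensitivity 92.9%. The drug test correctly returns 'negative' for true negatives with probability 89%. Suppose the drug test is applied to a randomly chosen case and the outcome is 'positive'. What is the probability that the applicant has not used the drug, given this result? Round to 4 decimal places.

P(¬H | E) ≈ 0.2981

Write H for 'the applicant has used the drug'. Prior odds H:¬H = 0.218/0.782 = 0.27877. For the 'positive' outcome, the likelihood ratio is 0.929/0.11 = 8.4455.
Posterior odds = 0.27877 × 8.4455 = 2.3544, so P(H|E) = 2.3544/(1+2.3544) = 0.7019. Then P(¬H|E) = 1 − 0.7019 = 0.2981.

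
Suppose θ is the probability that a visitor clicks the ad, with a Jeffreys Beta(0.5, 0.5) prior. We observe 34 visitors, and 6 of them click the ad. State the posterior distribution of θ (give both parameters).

Posterior: Beta(6.5, 28.5)

The binomial likelihood is conjugate to the Beta prior: with 6 successes and 28 failures, the posterior is Beta(0.5+6, 0.5+28) = Beta(6.5, 28.5).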